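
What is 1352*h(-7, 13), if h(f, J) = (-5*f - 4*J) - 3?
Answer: -27040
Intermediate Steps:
h(f, J) = -3 - 5*f - 4*J
1352*h(-7, 13) = 1352*(-3 - 5*(-7) - 4*13) = 1352*(-3 + 35 - 52) = 1352*(-20) = -27040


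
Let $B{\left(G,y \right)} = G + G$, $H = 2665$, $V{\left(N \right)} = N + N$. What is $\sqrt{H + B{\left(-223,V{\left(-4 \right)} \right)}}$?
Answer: $\sqrt{2219} \approx 47.106$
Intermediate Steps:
$V{\left(N \right)} = 2 N$
$B{\left(G,y \right)} = 2 G$
$\sqrt{H + B{\left(-223,V{\left(-4 \right)} \right)}} = \sqrt{2665 + 2 \left(-223\right)} = \sqrt{2665 - 446} = \sqrt{2219}$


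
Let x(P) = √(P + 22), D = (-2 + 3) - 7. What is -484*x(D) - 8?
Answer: -1944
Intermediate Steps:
D = -6 (D = 1 - 7 = -6)
x(P) = √(22 + P)
-484*x(D) - 8 = -484*√(22 - 6) - 8 = -484*√16 - 8 = -484*4 - 8 = -1936 - 8 = -1944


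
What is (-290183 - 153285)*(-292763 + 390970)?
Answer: -43551661876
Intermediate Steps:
(-290183 - 153285)*(-292763 + 390970) = -443468*98207 = -43551661876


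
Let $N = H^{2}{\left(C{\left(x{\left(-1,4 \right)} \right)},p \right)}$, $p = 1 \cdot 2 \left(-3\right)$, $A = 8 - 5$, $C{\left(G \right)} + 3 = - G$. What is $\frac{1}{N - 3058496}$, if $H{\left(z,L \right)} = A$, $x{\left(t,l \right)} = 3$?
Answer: $- \frac{1}{3058487} \approx -3.2696 \cdot 10^{-7}$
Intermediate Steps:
$C{\left(G \right)} = -3 - G$
$A = 3$
$p = -6$ ($p = 2 \left(-3\right) = -6$)
$H{\left(z,L \right)} = 3$
$N = 9$ ($N = 3^{2} = 9$)
$\frac{1}{N - 3058496} = \frac{1}{9 - 3058496} = \frac{1}{-3058487} = - \frac{1}{3058487}$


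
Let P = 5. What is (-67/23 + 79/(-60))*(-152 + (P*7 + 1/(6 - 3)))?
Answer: 204295/414 ≈ 493.47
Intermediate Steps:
(-67/23 + 79/(-60))*(-152 + (P*7 + 1/(6 - 3))) = (-67/23 + 79/(-60))*(-152 + (5*7 + 1/(6 - 3))) = (-67*1/23 + 79*(-1/60))*(-152 + (35 + 1/3)) = (-67/23 - 79/60)*(-152 + (35 + ⅓)) = -5837*(-152 + 106/3)/1380 = -5837/1380*(-350/3) = 204295/414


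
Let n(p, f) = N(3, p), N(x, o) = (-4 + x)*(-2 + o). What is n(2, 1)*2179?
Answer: 0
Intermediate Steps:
n(p, f) = 2 - p (n(p, f) = 8 - 4*p - 2*3 + p*3 = 8 - 4*p - 6 + 3*p = 2 - p)
n(2, 1)*2179 = (2 - 1*2)*2179 = (2 - 2)*2179 = 0*2179 = 0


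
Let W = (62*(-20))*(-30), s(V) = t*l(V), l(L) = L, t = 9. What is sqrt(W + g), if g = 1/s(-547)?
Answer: sqrt(100175172653)/1641 ≈ 192.87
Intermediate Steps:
s(V) = 9*V
W = 37200 (W = -1240*(-30) = 37200)
g = -1/4923 (g = 1/(9*(-547)) = 1/(-4923) = -1/4923 ≈ -0.00020313)
sqrt(W + g) = sqrt(37200 - 1/4923) = sqrt(183135599/4923) = sqrt(100175172653)/1641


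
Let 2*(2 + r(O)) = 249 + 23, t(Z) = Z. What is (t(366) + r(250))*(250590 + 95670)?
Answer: 173130000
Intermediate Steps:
r(O) = 134 (r(O) = -2 + (249 + 23)/2 = -2 + (1/2)*272 = -2 + 136 = 134)
(t(366) + r(250))*(250590 + 95670) = (366 + 134)*(250590 + 95670) = 500*346260 = 173130000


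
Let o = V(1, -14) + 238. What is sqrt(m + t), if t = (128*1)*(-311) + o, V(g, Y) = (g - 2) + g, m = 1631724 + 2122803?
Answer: 3*sqrt(412773) ≈ 1927.4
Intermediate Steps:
m = 3754527
V(g, Y) = -2 + 2*g (V(g, Y) = (-2 + g) + g = -2 + 2*g)
o = 238 (o = (-2 + 2*1) + 238 = (-2 + 2) + 238 = 0 + 238 = 238)
t = -39570 (t = (128*1)*(-311) + 238 = 128*(-311) + 238 = -39808 + 238 = -39570)
sqrt(m + t) = sqrt(3754527 - 39570) = sqrt(3714957) = 3*sqrt(412773)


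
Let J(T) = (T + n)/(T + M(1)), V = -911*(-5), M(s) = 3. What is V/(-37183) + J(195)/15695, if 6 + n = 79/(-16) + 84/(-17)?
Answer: -3848392892657/31429671435360 ≈ -0.12244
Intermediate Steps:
n = -4319/272 (n = -6 + (79/(-16) + 84/(-17)) = -6 + (79*(-1/16) + 84*(-1/17)) = -6 + (-79/16 - 84/17) = -6 - 2687/272 = -4319/272 ≈ -15.879)
V = 4555
J(T) = (-4319/272 + T)/(3 + T) (J(T) = (T - 4319/272)/(T + 3) = (-4319/272 + T)/(3 + T))
V/(-37183) + J(195)/15695 = 4555/(-37183) + ((-4319/272 + 195)/(3 + 195))/15695 = 4555*(-1/37183) + ((48721/272)/198)*(1/15695) = -4555/37183 + ((1/198)*(48721/272))*(1/15695) = -4555/37183 + (48721/53856)*(1/15695) = -4555/37183 + 48721/845269920 = -3848392892657/31429671435360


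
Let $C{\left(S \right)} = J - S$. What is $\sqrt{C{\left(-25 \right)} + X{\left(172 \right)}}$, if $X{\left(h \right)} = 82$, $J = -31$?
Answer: $2 \sqrt{19} \approx 8.7178$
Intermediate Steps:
$C{\left(S \right)} = -31 - S$
$\sqrt{C{\left(-25 \right)} + X{\left(172 \right)}} = \sqrt{\left(-31 - -25\right) + 82} = \sqrt{\left(-31 + 25\right) + 82} = \sqrt{-6 + 82} = \sqrt{76} = 2 \sqrt{19}$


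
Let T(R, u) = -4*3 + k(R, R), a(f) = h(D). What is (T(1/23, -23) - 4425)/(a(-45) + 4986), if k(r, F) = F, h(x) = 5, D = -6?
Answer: -102050/114793 ≈ -0.88899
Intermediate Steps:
a(f) = 5
T(R, u) = -12 + R (T(R, u) = -4*3 + R = -12 + R)
(T(1/23, -23) - 4425)/(a(-45) + 4986) = ((-12 + 1/23) - 4425)/(5 + 4986) = ((-12 + 1/23) - 4425)/4991 = (-275/23 - 4425)*(1/4991) = -102050/23*1/4991 = -102050/114793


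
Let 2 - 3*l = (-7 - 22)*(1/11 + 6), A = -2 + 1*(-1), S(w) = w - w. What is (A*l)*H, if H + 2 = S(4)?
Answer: 3930/11 ≈ 357.27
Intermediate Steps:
S(w) = 0
A = -3 (A = -2 - 1 = -3)
H = -2 (H = -2 + 0 = -2)
l = 655/11 (l = ⅔ - (-7 - 22)*(1/11 + 6)/3 = ⅔ - (-29)*(1/11 + 6)/3 = ⅔ - (-29)*67/(3*11) = ⅔ - ⅓*(-1943/11) = ⅔ + 1943/33 = 655/11 ≈ 59.545)
(A*l)*H = -3*655/11*(-2) = -1965/11*(-2) = 3930/11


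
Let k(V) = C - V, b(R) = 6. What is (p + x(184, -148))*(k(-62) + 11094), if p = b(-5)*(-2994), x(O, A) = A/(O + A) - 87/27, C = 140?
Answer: -609012544/3 ≈ -2.0300e+8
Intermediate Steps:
x(O, A) = -29/9 + A/(A + O) (x(O, A) = A/(A + O) - 87*1/27 = A/(A + O) - 29/9 = -29/9 + A/(A + O))
p = -17964 (p = 6*(-2994) = -17964)
k(V) = 140 - V
(p + x(184, -148))*(k(-62) + 11094) = (-17964 + (-29*184 - 20*(-148))/(9*(-148 + 184)))*((140 - 1*(-62)) + 11094) = (-17964 + (⅑)*(-5336 + 2960)/36)*((140 + 62) + 11094) = (-17964 + (⅑)*(1/36)*(-2376))*(202 + 11094) = (-17964 - 22/3)*11296 = -53914/3*11296 = -609012544/3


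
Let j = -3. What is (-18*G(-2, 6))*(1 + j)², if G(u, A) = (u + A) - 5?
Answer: 72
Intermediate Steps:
G(u, A) = -5 + A + u (G(u, A) = (A + u) - 5 = -5 + A + u)
(-18*G(-2, 6))*(1 + j)² = (-18*(-5 + 6 - 2))*(1 - 3)² = -18*(-1)*(-2)² = 18*4 = 72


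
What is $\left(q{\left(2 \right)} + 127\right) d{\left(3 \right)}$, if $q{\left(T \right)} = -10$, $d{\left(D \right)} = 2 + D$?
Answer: $585$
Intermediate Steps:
$\left(q{\left(2 \right)} + 127\right) d{\left(3 \right)} = \left(-10 + 127\right) \left(2 + 3\right) = 117 \cdot 5 = 585$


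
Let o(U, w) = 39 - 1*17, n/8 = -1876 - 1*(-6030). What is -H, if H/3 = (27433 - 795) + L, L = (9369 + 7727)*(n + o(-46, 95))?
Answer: -1705611066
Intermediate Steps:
n = 33232 (n = 8*(-1876 - 1*(-6030)) = 8*(-1876 + 6030) = 8*4154 = 33232)
o(U, w) = 22 (o(U, w) = 39 - 17 = 22)
L = 568510384 (L = (9369 + 7727)*(33232 + 22) = 17096*33254 = 568510384)
H = 1705611066 (H = 3*((27433 - 795) + 568510384) = 3*(26638 + 568510384) = 3*568537022 = 1705611066)
-H = -1*1705611066 = -1705611066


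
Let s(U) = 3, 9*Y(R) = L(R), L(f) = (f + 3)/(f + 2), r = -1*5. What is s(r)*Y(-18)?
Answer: 5/16 ≈ 0.31250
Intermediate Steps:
r = -5
L(f) = (3 + f)/(2 + f)
Y(R) = (3 + R)/(9*(2 + R)) (Y(R) = ((3 + R)/(2 + R))/9 = (3 + R)/(9*(2 + R)))
s(r)*Y(-18) = 3*((3 - 18)/(9*(2 - 18))) = 3*((⅑)*(-15)/(-16)) = 3*((⅑)*(-1/16)*(-15)) = 3*(5/48) = 5/16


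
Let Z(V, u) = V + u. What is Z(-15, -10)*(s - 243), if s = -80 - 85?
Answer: 10200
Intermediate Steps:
s = -165
Z(-15, -10)*(s - 243) = (-15 - 10)*(-165 - 243) = -25*(-408) = 10200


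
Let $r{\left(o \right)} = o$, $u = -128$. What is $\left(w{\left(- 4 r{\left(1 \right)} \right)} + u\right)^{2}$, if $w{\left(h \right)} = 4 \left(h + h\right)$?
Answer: $25600$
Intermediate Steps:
$w{\left(h \right)} = 8 h$ ($w{\left(h \right)} = 4 \cdot 2 h = 8 h$)
$\left(w{\left(- 4 r{\left(1 \right)} \right)} + u\right)^{2} = \left(8 \left(\left(-4\right) 1\right) - 128\right)^{2} = \left(8 \left(-4\right) - 128\right)^{2} = \left(-32 - 128\right)^{2} = \left(-160\right)^{2} = 25600$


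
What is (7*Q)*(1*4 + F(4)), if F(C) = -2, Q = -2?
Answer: -28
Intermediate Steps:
(7*Q)*(1*4 + F(4)) = (7*(-2))*(1*4 - 2) = -14*(4 - 2) = -14*2 = -28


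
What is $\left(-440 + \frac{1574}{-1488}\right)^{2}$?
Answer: $\frac{107680453609}{553536} \approx 1.9453 \cdot 10^{5}$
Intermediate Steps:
$\left(-440 + \frac{1574}{-1488}\right)^{2} = \left(-440 + 1574 \left(- \frac{1}{1488}\right)\right)^{2} = \left(-440 - \frac{787}{744}\right)^{2} = \left(- \frac{328147}{744}\right)^{2} = \frac{107680453609}{553536}$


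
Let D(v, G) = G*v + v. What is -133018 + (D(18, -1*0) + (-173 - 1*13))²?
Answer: -104794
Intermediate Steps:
D(v, G) = v + G*v
-133018 + (D(18, -1*0) + (-173 - 1*13))² = -133018 + (18*(1 - 1*0) + (-173 - 1*13))² = -133018 + (18*(1 + 0) + (-173 - 13))² = -133018 + (18*1 - 186)² = -133018 + (18 - 186)² = -133018 + (-168)² = -133018 + 28224 = -104794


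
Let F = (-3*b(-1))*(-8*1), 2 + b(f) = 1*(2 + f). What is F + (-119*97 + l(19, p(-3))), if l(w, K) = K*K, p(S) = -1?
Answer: -11566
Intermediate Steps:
b(f) = f (b(f) = -2 + 1*(2 + f) = -2 + (2 + f) = f)
l(w, K) = K**2
F = -24 (F = (-3*(-1))*(-8*1) = 3*(-8) = -24)
F + (-119*97 + l(19, p(-3))) = -24 + (-119*97 + (-1)**2) = -24 + (-11543 + 1) = -24 - 11542 = -11566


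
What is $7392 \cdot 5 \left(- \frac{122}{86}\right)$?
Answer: $- \frac{2254560}{43} \approx -52432.0$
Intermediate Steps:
$7392 \cdot 5 \left(- \frac{122}{86}\right) = 7392 \cdot 5 \left(\left(-122\right) \frac{1}{86}\right) = 7392 \cdot 5 \left(- \frac{61}{43}\right) = 7392 \left(- \frac{305}{43}\right) = - \frac{2254560}{43}$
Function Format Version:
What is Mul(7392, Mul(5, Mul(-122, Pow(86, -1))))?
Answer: Rational(-2254560, 43) ≈ -52432.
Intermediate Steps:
Mul(7392, Mul(5, Mul(-122, Pow(86, -1)))) = Mul(7392, Mul(5, Mul(-122, Rational(1, 86)))) = Mul(7392, Mul(5, Rational(-61, 43))) = Mul(7392, Rational(-305, 43)) = Rational(-2254560, 43)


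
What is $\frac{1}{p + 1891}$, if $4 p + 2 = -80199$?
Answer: $- \frac{4}{72637} \approx -5.5068 \cdot 10^{-5}$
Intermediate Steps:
$p = - \frac{80201}{4}$ ($p = - \frac{1}{2} + \frac{1}{4} \left(-80199\right) = - \frac{1}{2} - \frac{80199}{4} = - \frac{80201}{4} \approx -20050.0$)
$\frac{1}{p + 1891} = \frac{1}{- \frac{80201}{4} + 1891} = \frac{1}{- \frac{72637}{4}} = - \frac{4}{72637}$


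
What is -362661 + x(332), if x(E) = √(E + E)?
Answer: -362661 + 2*√166 ≈ -3.6264e+5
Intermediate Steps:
x(E) = √2*√E (x(E) = √(2*E) = √2*√E)
-362661 + x(332) = -362661 + √2*√332 = -362661 + √2*(2*√83) = -362661 + 2*√166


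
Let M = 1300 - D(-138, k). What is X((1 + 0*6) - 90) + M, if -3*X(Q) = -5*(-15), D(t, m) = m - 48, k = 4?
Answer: 1319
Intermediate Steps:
D(t, m) = -48 + m
X(Q) = -25 (X(Q) = -(-5)*(-15)/3 = -⅓*75 = -25)
M = 1344 (M = 1300 - (-48 + 4) = 1300 - 1*(-44) = 1300 + 44 = 1344)
X((1 + 0*6) - 90) + M = -25 + 1344 = 1319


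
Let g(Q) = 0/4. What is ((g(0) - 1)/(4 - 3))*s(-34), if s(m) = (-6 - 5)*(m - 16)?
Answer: -550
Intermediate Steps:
g(Q) = 0 (g(Q) = 0*(¼) = 0)
s(m) = 176 - 11*m (s(m) = -11*(-16 + m) = 176 - 11*m)
((g(0) - 1)/(4 - 3))*s(-34) = ((0 - 1)/(4 - 3))*(176 - 11*(-34)) = (-1/1)*(176 + 374) = -1*1*550 = -1*550 = -550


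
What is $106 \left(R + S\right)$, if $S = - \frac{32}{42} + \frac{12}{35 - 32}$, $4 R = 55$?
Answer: $\frac{75631}{42} \approx 1800.7$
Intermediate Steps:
$R = \frac{55}{4}$ ($R = \frac{1}{4} \cdot 55 = \frac{55}{4} \approx 13.75$)
$S = \frac{68}{21}$ ($S = \left(-32\right) \frac{1}{42} + \frac{12}{3} = - \frac{16}{21} + 12 \cdot \frac{1}{3} = - \frac{16}{21} + 4 = \frac{68}{21} \approx 3.2381$)
$106 \left(R + S\right) = 106 \left(\frac{55}{4} + \frac{68}{21}\right) = 106 \cdot \frac{1427}{84} = \frac{75631}{42}$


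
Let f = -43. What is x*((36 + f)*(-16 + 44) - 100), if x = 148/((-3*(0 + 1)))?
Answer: 43808/3 ≈ 14603.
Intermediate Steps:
x = -148/3 (x = 148/((-3*1)) = 148/(-3) = 148*(-1/3) = -148/3 ≈ -49.333)
x*((36 + f)*(-16 + 44) - 100) = -148*((36 - 43)*(-16 + 44) - 100)/3 = -148*(-7*28 - 100)/3 = -148*(-196 - 100)/3 = -148/3*(-296) = 43808/3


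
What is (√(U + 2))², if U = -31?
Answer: -29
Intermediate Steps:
(√(U + 2))² = (√(-31 + 2))² = (√(-29))² = (I*√29)² = -29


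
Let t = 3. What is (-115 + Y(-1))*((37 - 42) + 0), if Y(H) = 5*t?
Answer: 500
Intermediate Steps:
Y(H) = 15 (Y(H) = 5*3 = 15)
(-115 + Y(-1))*((37 - 42) + 0) = (-115 + 15)*((37 - 42) + 0) = -100*(-5 + 0) = -100*(-5) = 500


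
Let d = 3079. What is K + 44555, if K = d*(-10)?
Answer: 13765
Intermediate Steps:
K = -30790 (K = 3079*(-10) = -30790)
K + 44555 = -30790 + 44555 = 13765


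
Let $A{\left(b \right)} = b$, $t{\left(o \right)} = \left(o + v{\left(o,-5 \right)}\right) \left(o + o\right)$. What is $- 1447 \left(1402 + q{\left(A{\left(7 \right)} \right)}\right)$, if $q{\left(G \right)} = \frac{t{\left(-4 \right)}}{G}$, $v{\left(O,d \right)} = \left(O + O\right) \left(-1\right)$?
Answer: $- \frac{14154554}{7} \approx -2.0221 \cdot 10^{6}$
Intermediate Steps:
$v{\left(O,d \right)} = - 2 O$ ($v{\left(O,d \right)} = 2 O \left(-1\right) = - 2 O$)
$t{\left(o \right)} = - 2 o^{2}$ ($t{\left(o \right)} = \left(o - 2 o\right) \left(o + o\right) = - o 2 o = - 2 o^{2}$)
$q{\left(G \right)} = - \frac{32}{G}$ ($q{\left(G \right)} = \frac{\left(-2\right) \left(-4\right)^{2}}{G} = \frac{\left(-2\right) 16}{G} = - \frac{32}{G}$)
$- 1447 \left(1402 + q{\left(A{\left(7 \right)} \right)}\right) = - 1447 \left(1402 - \frac{32}{7}\right) = \left(-1447\right) \frac{9782}{7} = - \frac{14154554}{7}$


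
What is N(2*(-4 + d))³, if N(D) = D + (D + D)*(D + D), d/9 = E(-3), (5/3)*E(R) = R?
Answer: 4267767424637816/15625 ≈ 2.7314e+11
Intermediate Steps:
E(R) = 3*R/5
d = -81/5 (d = 9*((⅗)*(-3)) = 9*(-9/5) = -81/5 ≈ -16.200)
N(D) = D + 4*D² (N(D) = D + (2*D)*(2*D) = D + 4*D²)
N(2*(-4 + d))³ = ((2*(-4 - 81/5))*(1 + 4*(2*(-4 - 81/5))))³ = ((2*(-101/5))*(1 + 4*(2*(-101/5))))³ = (-202*(1 + 4*(-202/5))/5)³ = (-202*(1 - 808/5)/5)³ = (-202/5*(-803/5))³ = (162206/25)³ = 4267767424637816/15625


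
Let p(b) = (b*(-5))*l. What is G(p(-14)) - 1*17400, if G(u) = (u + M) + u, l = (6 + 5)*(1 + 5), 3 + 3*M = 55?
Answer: -24428/3 ≈ -8142.7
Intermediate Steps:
M = 52/3 (M = -1 + (⅓)*55 = -1 + 55/3 = 52/3 ≈ 17.333)
l = 66 (l = 11*6 = 66)
p(b) = -330*b (p(b) = (b*(-5))*66 = -5*b*66 = -330*b)
G(u) = 52/3 + 2*u (G(u) = (u + 52/3) + u = (52/3 + u) + u = 52/3 + 2*u)
G(p(-14)) - 1*17400 = (52/3 + 2*(-330*(-14))) - 1*17400 = (52/3 + 2*4620) - 17400 = (52/3 + 9240) - 17400 = 27772/3 - 17400 = -24428/3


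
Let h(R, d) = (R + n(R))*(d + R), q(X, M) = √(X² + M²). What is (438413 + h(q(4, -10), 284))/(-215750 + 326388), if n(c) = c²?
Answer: 471473/110638 + 400*√29/55319 ≈ 4.3003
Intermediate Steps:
q(X, M) = √(M² + X²)
h(R, d) = (R + d)*(R + R²) (h(R, d) = (R + R²)*(d + R) = (R + R²)*(R + d) = (R + d)*(R + R²))
(438413 + h(q(4, -10), 284))/(-215750 + 326388) = (438413 + √((-10)² + 4²)*(√((-10)² + 4²) + 284 + (√((-10)² + 4²))² + √((-10)² + 4²)*284))/(-215750 + 326388) = (438413 + √(100 + 16)*(√(100 + 16) + 284 + (√(100 + 16))² + √(100 + 16)*284))/110638 = (438413 + √116*(√116 + 284 + (√116)² + √116*284))*(1/110638) = (438413 + (2*√29)*(2*√29 + 284 + (2*√29)² + (2*√29)*284))*(1/110638) = (438413 + (2*√29)*(2*√29 + 284 + 116 + 568*√29))*(1/110638) = (438413 + (2*√29)*(400 + 570*√29))*(1/110638) = (438413 + 2*√29*(400 + 570*√29))*(1/110638) = 438413/110638 + √29*(400 + 570*√29)/55319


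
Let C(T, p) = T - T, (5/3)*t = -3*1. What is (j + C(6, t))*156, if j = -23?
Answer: -3588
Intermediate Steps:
t = -9/5 (t = 3*(-3*1)/5 = (⅗)*(-3) = -9/5 ≈ -1.8000)
C(T, p) = 0
(j + C(6, t))*156 = (-23 + 0)*156 = -23*156 = -3588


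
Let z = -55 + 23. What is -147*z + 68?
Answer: 4772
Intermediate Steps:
z = -32
-147*z + 68 = -147*(-32) + 68 = 4704 + 68 = 4772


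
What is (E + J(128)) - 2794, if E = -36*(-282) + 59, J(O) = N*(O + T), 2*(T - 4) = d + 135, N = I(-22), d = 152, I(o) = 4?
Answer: 8519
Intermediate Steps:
N = 4
T = 295/2 (T = 4 + (152 + 135)/2 = 4 + (1/2)*287 = 4 + 287/2 = 295/2 ≈ 147.50)
J(O) = 590 + 4*O (J(O) = 4*(O + 295/2) = 4*(295/2 + O) = 590 + 4*O)
E = 10211 (E = 10152 + 59 = 10211)
(E + J(128)) - 2794 = (10211 + (590 + 4*128)) - 2794 = (10211 + (590 + 512)) - 2794 = (10211 + 1102) - 2794 = 11313 - 2794 = 8519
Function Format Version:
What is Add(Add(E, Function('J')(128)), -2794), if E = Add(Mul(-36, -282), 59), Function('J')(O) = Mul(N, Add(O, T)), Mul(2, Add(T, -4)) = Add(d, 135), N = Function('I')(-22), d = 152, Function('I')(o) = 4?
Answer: 8519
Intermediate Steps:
N = 4
T = Rational(295, 2) (T = Add(4, Mul(Rational(1, 2), Add(152, 135))) = Add(4, Mul(Rational(1, 2), 287)) = Add(4, Rational(287, 2)) = Rational(295, 2) ≈ 147.50)
Function('J')(O) = Add(590, Mul(4, O)) (Function('J')(O) = Mul(4, Add(O, Rational(295, 2))) = Mul(4, Add(Rational(295, 2), O)) = Add(590, Mul(4, O)))
E = 10211 (E = Add(10152, 59) = 10211)
Add(Add(E, Function('J')(128)), -2794) = Add(Add(10211, Add(590, Mul(4, 128))), -2794) = Add(Add(10211, Add(590, 512)), -2794) = Add(Add(10211, 1102), -2794) = Add(11313, -2794) = 8519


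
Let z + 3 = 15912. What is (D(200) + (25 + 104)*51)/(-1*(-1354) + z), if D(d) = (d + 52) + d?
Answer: 7031/17263 ≈ 0.40729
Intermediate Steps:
z = 15909 (z = -3 + 15912 = 15909)
D(d) = 52 + 2*d (D(d) = (52 + d) + d = 52 + 2*d)
(D(200) + (25 + 104)*51)/(-1*(-1354) + z) = ((52 + 2*200) + (25 + 104)*51)/(-1*(-1354) + 15909) = ((52 + 400) + 129*51)/(1354 + 15909) = (452 + 6579)/17263 = 7031*(1/17263) = 7031/17263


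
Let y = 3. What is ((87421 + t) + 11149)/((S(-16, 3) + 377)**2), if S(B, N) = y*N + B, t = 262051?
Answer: 360621/136900 ≈ 2.6342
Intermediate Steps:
S(B, N) = B + 3*N (S(B, N) = 3*N + B = B + 3*N)
((87421 + t) + 11149)/((S(-16, 3) + 377)**2) = ((87421 + 262051) + 11149)/(((-16 + 3*3) + 377)**2) = (349472 + 11149)/(((-16 + 9) + 377)**2) = 360621/((-7 + 377)**2) = 360621/(370**2) = 360621/136900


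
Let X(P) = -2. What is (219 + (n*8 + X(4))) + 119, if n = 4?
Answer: 368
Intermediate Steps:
(219 + (n*8 + X(4))) + 119 = (219 + (4*8 - 2)) + 119 = (219 + (32 - 2)) + 119 = (219 + 30) + 119 = 249 + 119 = 368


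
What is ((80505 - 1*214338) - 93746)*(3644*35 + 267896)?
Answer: -89992929444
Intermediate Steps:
((80505 - 1*214338) - 93746)*(3644*35 + 267896) = ((80505 - 214338) - 93746)*(127540 + 267896) = (-133833 - 93746)*395436 = -227579*395436 = -89992929444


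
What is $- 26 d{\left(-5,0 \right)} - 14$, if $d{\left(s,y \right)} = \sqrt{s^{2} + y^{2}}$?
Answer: $-144$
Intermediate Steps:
$- 26 d{\left(-5,0 \right)} - 14 = - 26 \sqrt{\left(-5\right)^{2} + 0^{2}} - 14 = - 26 \sqrt{25 + 0} - 14 = - 26 \sqrt{25} - 14 = \left(-26\right) 5 - 14 = -130 - 14 = -144$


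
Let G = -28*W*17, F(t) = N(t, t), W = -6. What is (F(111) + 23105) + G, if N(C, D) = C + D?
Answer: 26183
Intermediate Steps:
F(t) = 2*t (F(t) = t + t = 2*t)
G = 2856 (G = -28*(-6)*17 = 168*17 = 2856)
(F(111) + 23105) + G = (2*111 + 23105) + 2856 = (222 + 23105) + 2856 = 23327 + 2856 = 26183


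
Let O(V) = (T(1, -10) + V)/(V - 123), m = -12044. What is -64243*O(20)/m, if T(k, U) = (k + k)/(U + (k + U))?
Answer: -12141927/11785054 ≈ -1.0303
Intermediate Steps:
T(k, U) = 2*k/(k + 2*U) (T(k, U) = (2*k)/(U + (U + k)) = (2*k)/(k + 2*U) = 2*k/(k + 2*U))
O(V) = (-2/19 + V)/(-123 + V) (O(V) = (2*1/(1 + 2*(-10)) + V)/(V - 123) = (2*1/(1 - 20) + V)/(-123 + V) = (2*1/(-19) + V)/(-123 + V) = (2*1*(-1/19) + V)/(-123 + V) = (-2/19 + V)/(-123 + V))
-64243*O(20)/m = -64243*(-(-2/19 + 20)/(12044*(-123 + 20))) = -64243/((-12044/((378/19)/(-103)))) = -64243/((-12044/((-1/103*378/19)))) = -64243/((-12044/(-378/1957))) = -64243/((-12044*(-1957/378))) = -64243/11785054/189 = -64243*189/11785054 = -12141927/11785054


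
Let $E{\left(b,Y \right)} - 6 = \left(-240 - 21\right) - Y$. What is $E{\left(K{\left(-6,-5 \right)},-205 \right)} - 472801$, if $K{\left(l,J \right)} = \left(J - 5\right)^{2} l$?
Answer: $-472851$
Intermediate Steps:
$K{\left(l,J \right)} = l \left(-5 + J\right)^{2}$ ($K{\left(l,J \right)} = \left(-5 + J\right)^{2} l = l \left(-5 + J\right)^{2}$)
$E{\left(b,Y \right)} = -255 - Y$ ($E{\left(b,Y \right)} = 6 - \left(261 + Y\right) = -255 - Y$)
$E{\left(K{\left(-6,-5 \right)},-205 \right)} - 472801 = \left(-255 - -205\right) - 472801 = \left(-255 + 205\right) - 472801 = -50 - 472801 = -472851$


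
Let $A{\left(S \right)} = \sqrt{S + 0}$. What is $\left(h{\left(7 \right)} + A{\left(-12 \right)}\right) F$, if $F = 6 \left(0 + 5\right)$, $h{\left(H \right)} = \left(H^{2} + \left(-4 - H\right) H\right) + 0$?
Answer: $-840 + 60 i \sqrt{3} \approx -840.0 + 103.92 i$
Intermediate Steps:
$A{\left(S \right)} = \sqrt{S}$
$h{\left(H \right)} = H^{2} + H \left(-4 - H\right)$ ($h{\left(H \right)} = \left(H^{2} + H \left(-4 - H\right)\right) + 0 = H^{2} + H \left(-4 - H\right)$)
$F = 30$ ($F = 6 \cdot 5 = 30$)
$\left(h{\left(7 \right)} + A{\left(-12 \right)}\right) F = \left(\left(-4\right) 7 + \sqrt{-12}\right) 30 = \left(-28 + 2 i \sqrt{3}\right) 30 = -840 + 60 i \sqrt{3}$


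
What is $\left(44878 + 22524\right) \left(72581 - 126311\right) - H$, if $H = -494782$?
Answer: $-3621014678$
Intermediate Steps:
$\left(44878 + 22524\right) \left(72581 - 126311\right) - H = \left(44878 + 22524\right) \left(72581 - 126311\right) - -494782 = 67402 \left(-53730\right) + 494782 = -3621509460 + 494782 = -3621014678$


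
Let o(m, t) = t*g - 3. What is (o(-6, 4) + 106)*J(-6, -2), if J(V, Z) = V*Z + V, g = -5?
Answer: 498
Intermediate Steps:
o(m, t) = -3 - 5*t (o(m, t) = t*(-5) - 3 = -5*t - 3 = -3 - 5*t)
J(V, Z) = V + V*Z
(o(-6, 4) + 106)*J(-6, -2) = ((-3 - 5*4) + 106)*(-6*(1 - 2)) = ((-3 - 20) + 106)*(-6*(-1)) = (-23 + 106)*6 = 83*6 = 498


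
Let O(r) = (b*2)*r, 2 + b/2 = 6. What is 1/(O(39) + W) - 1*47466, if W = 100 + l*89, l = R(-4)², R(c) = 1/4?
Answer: -554070602/11673 ≈ -47466.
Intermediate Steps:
b = 8 (b = -4 + 2*6 = -4 + 12 = 8)
R(c) = ¼
l = 1/16 (l = (¼)² = 1/16 ≈ 0.062500)
O(r) = 16*r (O(r) = (8*2)*r = 16*r)
W = 1689/16 (W = 100 + (1/16)*89 = 100 + 89/16 = 1689/16 ≈ 105.56)
1/(O(39) + W) - 1*47466 = 1/(16*39 + 1689/16) - 1*47466 = 1/(624 + 1689/16) - 47466 = 1/(11673/16) - 47466 = 16/11673 - 47466 = -554070602/11673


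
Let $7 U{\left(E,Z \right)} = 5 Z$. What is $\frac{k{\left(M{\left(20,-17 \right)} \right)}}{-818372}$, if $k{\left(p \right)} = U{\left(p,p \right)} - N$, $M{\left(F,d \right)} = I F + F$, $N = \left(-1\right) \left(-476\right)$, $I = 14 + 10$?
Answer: $\frac{208}{1432151} \approx 0.00014524$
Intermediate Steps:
$I = 24$
$U{\left(E,Z \right)} = \frac{5 Z}{7}$
$N = 476$
$M{\left(F,d \right)} = 25 F$ ($M{\left(F,d \right)} = 24 F + F = 25 F$)
$k{\left(p \right)} = -476 + \frac{5 p}{7}$ ($k{\left(p \right)} = \frac{5 p}{7} - 476 = -476 + \frac{5 p}{7}$)
$\frac{k{\left(M{\left(20,-17 \right)} \right)}}{-818372} = \frac{-476 + \frac{5 \cdot 25 \cdot 20}{7}}{-818372} = \left(-476 + \frac{5}{7} \cdot 500\right) \left(- \frac{1}{818372}\right) = \left(-476 + \frac{2500}{7}\right) \left(- \frac{1}{818372}\right) = \left(- \frac{832}{7}\right) \left(- \frac{1}{818372}\right) = \frac{208}{1432151}$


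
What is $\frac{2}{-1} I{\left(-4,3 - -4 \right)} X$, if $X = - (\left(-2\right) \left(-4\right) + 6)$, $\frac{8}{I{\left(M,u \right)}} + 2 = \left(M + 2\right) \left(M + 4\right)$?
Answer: $-112$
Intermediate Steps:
$I{\left(M,u \right)} = \frac{8}{-2 + \left(2 + M\right) \left(4 + M\right)}$ ($I{\left(M,u \right)} = \frac{8}{-2 + \left(M + 2\right) \left(M + 4\right)} = \frac{8}{-2 + \left(2 + M\right) \left(4 + M\right)}$)
$X = -14$ ($X = - (8 + 6) = \left(-1\right) 14 = -14$)
$\frac{2}{-1} I{\left(-4,3 - -4 \right)} X = \frac{2}{-1} \frac{8}{6 + \left(-4\right)^{2} + 6 \left(-4\right)} \left(-14\right) = 2 \left(-1\right) \frac{8}{6 + 16 - 24} \left(-14\right) = - 2 \frac{8}{-2} \left(-14\right) = - 2 \cdot 8 \left(- \frac{1}{2}\right) \left(-14\right) = \left(-2\right) \left(-4\right) \left(-14\right) = 8 \left(-14\right) = -112$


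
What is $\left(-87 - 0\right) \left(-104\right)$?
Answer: $9048$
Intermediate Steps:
$\left(-87 - 0\right) \left(-104\right) = \left(-87 + 0\right) \left(-104\right) = \left(-87\right) \left(-104\right) = 9048$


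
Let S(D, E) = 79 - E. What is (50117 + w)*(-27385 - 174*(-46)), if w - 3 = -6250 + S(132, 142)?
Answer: -849023467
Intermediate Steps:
w = -6310 (w = 3 + (-6250 + (79 - 1*142)) = 3 + (-6250 + (79 - 142)) = 3 + (-6250 - 63) = 3 - 6313 = -6310)
(50117 + w)*(-27385 - 174*(-46)) = (50117 - 6310)*(-27385 - 174*(-46)) = 43807*(-27385 + 8004) = 43807*(-19381) = -849023467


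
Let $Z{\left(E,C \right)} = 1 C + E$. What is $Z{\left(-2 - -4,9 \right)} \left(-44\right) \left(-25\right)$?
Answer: $12100$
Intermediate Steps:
$Z{\left(E,C \right)} = C + E$
$Z{\left(-2 - -4,9 \right)} \left(-44\right) \left(-25\right) = \left(9 - -2\right) \left(-44\right) \left(-25\right) = \left(9 + \left(-2 + 4\right)\right) \left(-44\right) \left(-25\right) = \left(9 + 2\right) \left(-44\right) \left(-25\right) = 11 \left(-44\right) \left(-25\right) = \left(-484\right) \left(-25\right) = 12100$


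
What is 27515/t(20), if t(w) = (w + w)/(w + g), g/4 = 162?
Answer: 919001/2 ≈ 4.5950e+5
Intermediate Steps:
g = 648 (g = 4*162 = 648)
t(w) = 2*w/(648 + w) (t(w) = (w + w)/(w + 648) = (2*w)/(648 + w) = 2*w/(648 + w))
27515/t(20) = 27515/((2*20/(648 + 20))) = 27515/((2*20/668)) = 27515/((2*20*(1/668))) = 27515/(10/167) = 27515*(167/10) = 919001/2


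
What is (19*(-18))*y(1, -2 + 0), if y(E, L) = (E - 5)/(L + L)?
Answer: -342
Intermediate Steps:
y(E, L) = (-5 + E)/(2*L) (y(E, L) = (-5 + E)/((2*L)) = (-5 + E)*(1/(2*L)) = (-5 + E)/(2*L))
(19*(-18))*y(1, -2 + 0) = (19*(-18))*((-5 + 1)/(2*(-2 + 0))) = -171*(-4)/(-2) = -171*(-1)*(-4)/2 = -342*1 = -342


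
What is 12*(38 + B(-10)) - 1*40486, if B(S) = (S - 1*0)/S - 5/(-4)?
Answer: -40003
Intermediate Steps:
B(S) = 9/4 (B(S) = (S + 0)/S - 5*(-1/4) = S/S + 5/4 = 1 + 5/4 = 9/4)
12*(38 + B(-10)) - 1*40486 = 12*(38 + 9/4) - 1*40486 = 12*(161/4) - 40486 = 483 - 40486 = -40003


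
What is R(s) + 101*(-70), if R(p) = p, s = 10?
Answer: -7060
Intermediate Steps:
R(s) + 101*(-70) = 10 + 101*(-70) = 10 - 7070 = -7060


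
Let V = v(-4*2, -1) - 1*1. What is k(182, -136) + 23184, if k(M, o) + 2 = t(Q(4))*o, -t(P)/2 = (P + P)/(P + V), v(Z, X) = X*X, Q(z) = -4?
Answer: 23726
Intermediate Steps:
v(Z, X) = X**2
V = 0 (V = (-1)**2 - 1*1 = 1 - 1 = 0)
t(P) = -4 (t(P) = -2*(P + P)/(P + 0) = -2*2*P/P = -2*2 = -4)
k(M, o) = -2 - 4*o
k(182, -136) + 23184 = (-2 - 4*(-136)) + 23184 = (-2 + 544) + 23184 = 542 + 23184 = 23726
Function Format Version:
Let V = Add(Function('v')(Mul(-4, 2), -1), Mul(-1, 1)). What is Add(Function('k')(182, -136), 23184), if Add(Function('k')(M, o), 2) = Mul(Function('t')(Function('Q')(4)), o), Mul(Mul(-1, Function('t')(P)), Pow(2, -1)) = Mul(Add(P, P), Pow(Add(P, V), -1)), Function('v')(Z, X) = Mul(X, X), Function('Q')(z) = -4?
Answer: 23726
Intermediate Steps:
Function('v')(Z, X) = Pow(X, 2)
V = 0 (V = Add(Pow(-1, 2), Mul(-1, 1)) = Add(1, -1) = 0)
Function('t')(P) = -4 (Function('t')(P) = Mul(-2, Mul(Add(P, P), Pow(Add(P, 0), -1))) = Mul(-2, Mul(Mul(2, P), Pow(P, -1))) = Mul(-2, 2) = -4)
Function('k')(M, o) = Add(-2, Mul(-4, o))
Add(Function('k')(182, -136), 23184) = Add(Add(-2, Mul(-4, -136)), 23184) = Add(Add(-2, 544), 23184) = Add(542, 23184) = 23726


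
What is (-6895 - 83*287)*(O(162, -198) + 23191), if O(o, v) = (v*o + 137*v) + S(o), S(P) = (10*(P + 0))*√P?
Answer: 1106113876 - 447839280*√2 ≈ 4.7277e+8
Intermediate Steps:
S(P) = 10*P^(3/2) (S(P) = (10*P)*√P = 10*P^(3/2))
O(o, v) = 10*o^(3/2) + 137*v + o*v (O(o, v) = (v*o + 137*v) + 10*o^(3/2) = (o*v + 137*v) + 10*o^(3/2) = (137*v + o*v) + 10*o^(3/2) = 10*o^(3/2) + 137*v + o*v)
(-6895 - 83*287)*(O(162, -198) + 23191) = (-6895 - 83*287)*((10*162^(3/2) + 137*(-198) + 162*(-198)) + 23191) = (-6895 - 23821)*((10*(1458*√2) - 27126 - 32076) + 23191) = -30716*((14580*√2 - 27126 - 32076) + 23191) = -30716*((-59202 + 14580*√2) + 23191) = -30716*(-36011 + 14580*√2) = 1106113876 - 447839280*√2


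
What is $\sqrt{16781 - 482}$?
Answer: $3 \sqrt{1811} \approx 127.67$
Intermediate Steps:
$\sqrt{16781 - 482} = \sqrt{16299} = 3 \sqrt{1811}$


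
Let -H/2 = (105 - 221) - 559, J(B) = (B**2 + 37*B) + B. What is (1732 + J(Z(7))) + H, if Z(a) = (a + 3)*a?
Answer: 10642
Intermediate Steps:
Z(a) = a*(3 + a) (Z(a) = (3 + a)*a = a*(3 + a))
J(B) = B**2 + 38*B
H = 1350 (H = -2*((105 - 221) - 559) = -2*(-116 - 559) = -2*(-675) = 1350)
(1732 + J(Z(7))) + H = (1732 + (7*(3 + 7))*(38 + 7*(3 + 7))) + 1350 = (1732 + (7*10)*(38 + 7*10)) + 1350 = (1732 + 70*(38 + 70)) + 1350 = (1732 + 70*108) + 1350 = (1732 + 7560) + 1350 = 9292 + 1350 = 10642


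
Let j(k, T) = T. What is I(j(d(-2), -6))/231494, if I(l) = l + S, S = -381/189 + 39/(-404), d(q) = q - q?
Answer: -206477/5891985288 ≈ -3.5044e-5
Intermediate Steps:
d(q) = 0
S = -53765/25452 (S = -381*1/189 + 39*(-1/404) = -127/63 - 39/404 = -53765/25452 ≈ -2.1124)
I(l) = -53765/25452 + l (I(l) = l - 53765/25452 = -53765/25452 + l)
I(j(d(-2), -6))/231494 = (-53765/25452 - 6)/231494 = -206477/25452*1/231494 = -206477/5891985288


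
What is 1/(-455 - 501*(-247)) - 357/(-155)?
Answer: 84299279/36600460 ≈ 2.3032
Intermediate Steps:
1/(-455 - 501*(-247)) - 357/(-155) = -1/247/(-956) - 357*(-1/155) = -1/956*(-1/247) + 357/155 = 1/236132 + 357/155 = 84299279/36600460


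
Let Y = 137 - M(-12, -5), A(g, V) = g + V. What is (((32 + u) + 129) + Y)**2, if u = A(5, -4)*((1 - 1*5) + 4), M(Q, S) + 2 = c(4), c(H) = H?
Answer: 87616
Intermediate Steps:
M(Q, S) = 2 (M(Q, S) = -2 + 4 = 2)
A(g, V) = V + g
Y = 135 (Y = 137 - 1*2 = 137 - 2 = 135)
u = 0 (u = (-4 + 5)*((1 - 1*5) + 4) = 1*((1 - 5) + 4) = 1*(-4 + 4) = 1*0 = 0)
(((32 + u) + 129) + Y)**2 = (((32 + 0) + 129) + 135)**2 = ((32 + 129) + 135)**2 = (161 + 135)**2 = 296**2 = 87616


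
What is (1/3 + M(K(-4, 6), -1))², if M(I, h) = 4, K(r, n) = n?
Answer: 169/9 ≈ 18.778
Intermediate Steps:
(1/3 + M(K(-4, 6), -1))² = (1/3 + 4)² = (⅓ + 4)² = (13/3)² = 169/9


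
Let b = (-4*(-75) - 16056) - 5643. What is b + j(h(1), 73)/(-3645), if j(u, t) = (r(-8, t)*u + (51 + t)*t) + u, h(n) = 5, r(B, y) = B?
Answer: -78008372/3645 ≈ -21401.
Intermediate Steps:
b = -21399 (b = (300 - 16056) - 5643 = -15756 - 5643 = -21399)
j(u, t) = -7*u + t*(51 + t) (j(u, t) = (-8*u + (51 + t)*t) + u = (-8*u + t*(51 + t)) + u = -7*u + t*(51 + t))
b + j(h(1), 73)/(-3645) = -21399 + (73**2 - 7*5 + 51*73)/(-3645) = -21399 + (5329 - 35 + 3723)*(-1/3645) = -21399 + 9017*(-1/3645) = -21399 - 9017/3645 = -78008372/3645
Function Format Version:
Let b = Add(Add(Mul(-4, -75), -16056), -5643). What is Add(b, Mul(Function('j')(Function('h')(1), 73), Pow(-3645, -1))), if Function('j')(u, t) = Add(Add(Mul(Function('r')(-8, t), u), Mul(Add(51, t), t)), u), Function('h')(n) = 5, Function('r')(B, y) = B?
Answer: Rational(-78008372, 3645) ≈ -21401.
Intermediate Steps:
b = -21399 (b = Add(Add(300, -16056), -5643) = Add(-15756, -5643) = -21399)
Function('j')(u, t) = Add(Mul(-7, u), Mul(t, Add(51, t))) (Function('j')(u, t) = Add(Add(Mul(-8, u), Mul(Add(51, t), t)), u) = Add(Add(Mul(-8, u), Mul(t, Add(51, t))), u) = Add(Mul(-7, u), Mul(t, Add(51, t))))
Add(b, Mul(Function('j')(Function('h')(1), 73), Pow(-3645, -1))) = Add(-21399, Mul(Add(Pow(73, 2), Mul(-7, 5), Mul(51, 73)), Pow(-3645, -1))) = Add(-21399, Mul(Add(5329, -35, 3723), Rational(-1, 3645))) = Add(-21399, Mul(9017, Rational(-1, 3645))) = Add(-21399, Rational(-9017, 3645)) = Rational(-78008372, 3645)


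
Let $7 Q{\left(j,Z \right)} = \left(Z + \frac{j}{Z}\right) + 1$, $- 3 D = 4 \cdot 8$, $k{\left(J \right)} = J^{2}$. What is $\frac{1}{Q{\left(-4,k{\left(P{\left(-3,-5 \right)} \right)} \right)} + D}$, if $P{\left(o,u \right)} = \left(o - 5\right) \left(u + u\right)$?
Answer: $\frac{33600}{30366397} \approx 0.0011065$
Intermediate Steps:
$P{\left(o,u \right)} = 2 u \left(-5 + o\right)$ ($P{\left(o,u \right)} = \left(-5 + o\right) 2 u = 2 u \left(-5 + o\right)$)
$D = - \frac{32}{3}$ ($D = - \frac{4 \cdot 8}{3} = \left(- \frac{1}{3}\right) 32 = - \frac{32}{3} \approx -10.667$)
$Q{\left(j,Z \right)} = \frac{1}{7} + \frac{Z}{7} + \frac{j}{7 Z}$ ($Q{\left(j,Z \right)} = \frac{\left(Z + \frac{j}{Z}\right) + 1}{7} = \frac{1 + Z + \frac{j}{Z}}{7} = \frac{1}{7} + \frac{Z}{7} + \frac{j}{7 Z}$)
$\frac{1}{Q{\left(-4,k{\left(P{\left(-3,-5 \right)} \right)} \right)} + D} = \frac{1}{\frac{-4 + \left(2 \left(-5\right) \left(-5 - 3\right)\right)^{2} \left(1 + \left(2 \left(-5\right) \left(-5 - 3\right)\right)^{2}\right)}{7 \left(2 \left(-5\right) \left(-5 - 3\right)\right)^{2}} - \frac{32}{3}} = \frac{1}{\frac{-4 + \left(2 \left(-5\right) \left(-8\right)\right)^{2} \left(1 + \left(2 \left(-5\right) \left(-8\right)\right)^{2}\right)}{7 \left(2 \left(-5\right) \left(-8\right)\right)^{2}} - \frac{32}{3}} = \frac{1}{\frac{-4 + 80^{2} \left(1 + 80^{2}\right)}{7 \cdot 80^{2}} - \frac{32}{3}} = \frac{1}{\frac{-4 + 6400 \left(1 + 6400\right)}{7 \cdot 6400} - \frac{32}{3}} = \frac{1}{\frac{1}{7} \cdot \frac{1}{6400} \left(-4 + 6400 \cdot 6401\right) - \frac{32}{3}} = \frac{1}{\frac{1}{7} \cdot \frac{1}{6400} \left(-4 + 40966400\right) - \frac{32}{3}} = \frac{1}{\frac{1}{7} \cdot \frac{1}{6400} \cdot 40966396 - \frac{32}{3}} = \frac{1}{\frac{10241599}{11200} - \frac{32}{3}} = \frac{1}{\frac{30366397}{33600}} = \frac{33600}{30366397}$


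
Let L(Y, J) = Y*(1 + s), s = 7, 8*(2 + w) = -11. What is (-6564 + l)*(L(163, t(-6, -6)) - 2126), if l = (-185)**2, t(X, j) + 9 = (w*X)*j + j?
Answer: -22737342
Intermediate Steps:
w = -27/8 (w = -2 + (1/8)*(-11) = -2 - 11/8 = -27/8 ≈ -3.3750)
t(X, j) = -9 + j - 27*X*j/8 (t(X, j) = -9 + ((-27*X/8)*j + j) = -9 + (-27*X*j/8 + j) = -9 + (j - 27*X*j/8) = -9 + j - 27*X*j/8)
l = 34225
L(Y, J) = 8*Y (L(Y, J) = Y*(1 + 7) = Y*8 = 8*Y)
(-6564 + l)*(L(163, t(-6, -6)) - 2126) = (-6564 + 34225)*(8*163 - 2126) = 27661*(1304 - 2126) = 27661*(-822) = -22737342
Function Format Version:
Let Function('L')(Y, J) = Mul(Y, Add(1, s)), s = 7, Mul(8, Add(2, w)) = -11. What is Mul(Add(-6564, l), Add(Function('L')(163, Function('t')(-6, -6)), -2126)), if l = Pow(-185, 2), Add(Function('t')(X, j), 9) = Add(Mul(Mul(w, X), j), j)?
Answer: -22737342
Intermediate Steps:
w = Rational(-27, 8) (w = Add(-2, Mul(Rational(1, 8), -11)) = Add(-2, Rational(-11, 8)) = Rational(-27, 8) ≈ -3.3750)
Function('t')(X, j) = Add(-9, j, Mul(Rational(-27, 8), X, j)) (Function('t')(X, j) = Add(-9, Add(Mul(Mul(Rational(-27, 8), X), j), j)) = Add(-9, Add(Mul(Rational(-27, 8), X, j), j)) = Add(-9, Add(j, Mul(Rational(-27, 8), X, j))) = Add(-9, j, Mul(Rational(-27, 8), X, j)))
l = 34225
Function('L')(Y, J) = Mul(8, Y) (Function('L')(Y, J) = Mul(Y, Add(1, 7)) = Mul(Y, 8) = Mul(8, Y))
Mul(Add(-6564, l), Add(Function('L')(163, Function('t')(-6, -6)), -2126)) = Mul(Add(-6564, 34225), Add(Mul(8, 163), -2126)) = Mul(27661, Add(1304, -2126)) = Mul(27661, -822) = -22737342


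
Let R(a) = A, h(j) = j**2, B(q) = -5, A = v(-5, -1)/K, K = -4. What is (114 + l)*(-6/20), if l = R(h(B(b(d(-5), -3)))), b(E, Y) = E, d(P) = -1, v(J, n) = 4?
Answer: -339/10 ≈ -33.900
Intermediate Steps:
A = -1 (A = 4/(-4) = 4*(-1/4) = -1)
R(a) = -1
l = -1
(114 + l)*(-6/20) = (114 - 1)*(-6/20) = 113*(-6*1/20) = 113*(-3/10) = -339/10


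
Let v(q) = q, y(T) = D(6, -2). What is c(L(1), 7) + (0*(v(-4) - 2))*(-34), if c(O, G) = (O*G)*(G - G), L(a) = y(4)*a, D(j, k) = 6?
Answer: 0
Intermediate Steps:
y(T) = 6
L(a) = 6*a
c(O, G) = 0 (c(O, G) = (G*O)*0 = 0)
c(L(1), 7) + (0*(v(-4) - 2))*(-34) = 0 + (0*(-4 - 2))*(-34) = 0 + (0*(-6))*(-34) = 0 + 0*(-34) = 0 + 0 = 0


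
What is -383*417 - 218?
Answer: -159929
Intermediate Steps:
-383*417 - 218 = -159711 - 218 = -159929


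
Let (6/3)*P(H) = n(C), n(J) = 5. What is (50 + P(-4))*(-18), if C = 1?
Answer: -945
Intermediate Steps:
P(H) = 5/2 (P(H) = (½)*5 = 5/2)
(50 + P(-4))*(-18) = (50 + 5/2)*(-18) = (105/2)*(-18) = -945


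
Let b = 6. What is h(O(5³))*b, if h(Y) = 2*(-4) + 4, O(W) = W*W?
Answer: -24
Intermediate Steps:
O(W) = W²
h(Y) = -4 (h(Y) = -8 + 4 = -4)
h(O(5³))*b = -4*6 = -24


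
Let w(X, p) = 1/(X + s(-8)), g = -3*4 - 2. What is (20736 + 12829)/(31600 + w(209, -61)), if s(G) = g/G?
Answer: 28295295/26638804 ≈ 1.0622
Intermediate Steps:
g = -14 (g = -12 - 2 = -14)
s(G) = -14/G
w(X, p) = 1/(7/4 + X) (w(X, p) = 1/(X - 14/(-8)) = 1/(X - 14*(-1/8)) = 1/(X + 7/4) = 1/(7/4 + X))
(20736 + 12829)/(31600 + w(209, -61)) = (20736 + 12829)/(31600 + 4/(7 + 4*209)) = 33565/(31600 + 4/(7 + 836)) = 33565/(31600 + 4/843) = 33565/(26638804/843) = 33565*(843/26638804) = 28295295/26638804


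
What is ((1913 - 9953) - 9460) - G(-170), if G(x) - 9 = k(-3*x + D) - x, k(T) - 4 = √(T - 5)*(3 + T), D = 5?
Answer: -17683 - 518*√510 ≈ -29381.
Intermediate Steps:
k(T) = 4 + √(-5 + T)*(3 + T) (k(T) = 4 + √(T - 5)*(3 + T) = 4 + √(-5 + T)*(3 + T))
G(x) = 13 - x + 3*√3*√(-x) + √3*√(-x)*(5 - 3*x) (G(x) = 9 + ((4 + 3*√(-5 + (-3*x + 5)) + (-3*x + 5)*√(-5 + (-3*x + 5))) - x) = 9 + ((4 + 3*√(-5 + (5 - 3*x)) + (5 - 3*x)*√(-5 + (5 - 3*x))) - x) = 9 + ((4 + 3*√(-3*x) + (5 - 3*x)*√(-3*x)) - x) = 9 + ((4 + 3*(√3*√(-x)) + (5 - 3*x)*(√3*√(-x))) - x) = 9 + ((4 + 3*√3*√(-x) + √3*√(-x)*(5 - 3*x)) - x) = 9 + (4 - x + 3*√3*√(-x) + √3*√(-x)*(5 - 3*x)) = 13 - x + 3*√3*√(-x) + √3*√(-x)*(5 - 3*x))
((1913 - 9953) - 9460) - G(-170) = ((1913 - 9953) - 9460) - (13 - 1*(-170) + 3*√3*(-1*(-170))^(3/2) + 8*√3*√(-1*(-170))) = (-8040 - 9460) - (13 + 170 + 3*√3*170^(3/2) + 8*√3*√170) = -17500 - (13 + 170 + 3*√3*(170*√170) + 8*√510) = -17500 - (13 + 170 + 510*√510 + 8*√510) = -17500 - (183 + 518*√510) = -17500 + (-183 - 518*√510) = -17683 - 518*√510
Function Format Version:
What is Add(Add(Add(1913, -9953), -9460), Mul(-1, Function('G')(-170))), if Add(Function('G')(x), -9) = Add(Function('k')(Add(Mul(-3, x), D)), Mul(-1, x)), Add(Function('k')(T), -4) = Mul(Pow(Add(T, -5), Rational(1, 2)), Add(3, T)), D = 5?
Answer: Add(-17683, Mul(-518, Pow(510, Rational(1, 2)))) ≈ -29381.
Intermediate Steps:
Function('k')(T) = Add(4, Mul(Pow(Add(-5, T), Rational(1, 2)), Add(3, T))) (Function('k')(T) = Add(4, Mul(Pow(Add(T, -5), Rational(1, 2)), Add(3, T))) = Add(4, Mul(Pow(Add(-5, T), Rational(1, 2)), Add(3, T))))
Function('G')(x) = Add(13, Mul(-1, x), Mul(3, Pow(3, Rational(1, 2)), Pow(Mul(-1, x), Rational(1, 2))), Mul(Pow(3, Rational(1, 2)), Pow(Mul(-1, x), Rational(1, 2)), Add(5, Mul(-3, x)))) (Function('G')(x) = Add(9, Add(Add(4, Mul(3, Pow(Add(-5, Add(Mul(-3, x), 5)), Rational(1, 2))), Mul(Add(Mul(-3, x), 5), Pow(Add(-5, Add(Mul(-3, x), 5)), Rational(1, 2)))), Mul(-1, x))) = Add(9, Add(Add(4, Mul(3, Pow(Add(-5, Add(5, Mul(-3, x))), Rational(1, 2))), Mul(Add(5, Mul(-3, x)), Pow(Add(-5, Add(5, Mul(-3, x))), Rational(1, 2)))), Mul(-1, x))) = Add(9, Add(Add(4, Mul(3, Pow(Mul(-3, x), Rational(1, 2))), Mul(Add(5, Mul(-3, x)), Pow(Mul(-3, x), Rational(1, 2)))), Mul(-1, x))) = Add(9, Add(Add(4, Mul(3, Mul(Pow(3, Rational(1, 2)), Pow(Mul(-1, x), Rational(1, 2)))), Mul(Add(5, Mul(-3, x)), Mul(Pow(3, Rational(1, 2)), Pow(Mul(-1, x), Rational(1, 2))))), Mul(-1, x))) = Add(9, Add(Add(4, Mul(3, Pow(3, Rational(1, 2)), Pow(Mul(-1, x), Rational(1, 2))), Mul(Pow(3, Rational(1, 2)), Pow(Mul(-1, x), Rational(1, 2)), Add(5, Mul(-3, x)))), Mul(-1, x))) = Add(9, Add(4, Mul(-1, x), Mul(3, Pow(3, Rational(1, 2)), Pow(Mul(-1, x), Rational(1, 2))), Mul(Pow(3, Rational(1, 2)), Pow(Mul(-1, x), Rational(1, 2)), Add(5, Mul(-3, x))))) = Add(13, Mul(-1, x), Mul(3, Pow(3, Rational(1, 2)), Pow(Mul(-1, x), Rational(1, 2))), Mul(Pow(3, Rational(1, 2)), Pow(Mul(-1, x), Rational(1, 2)), Add(5, Mul(-3, x)))))
Add(Add(Add(1913, -9953), -9460), Mul(-1, Function('G')(-170))) = Add(Add(Add(1913, -9953), -9460), Mul(-1, Add(13, Mul(-1, -170), Mul(3, Pow(3, Rational(1, 2)), Pow(Mul(-1, -170), Rational(3, 2))), Mul(8, Pow(3, Rational(1, 2)), Pow(Mul(-1, -170), Rational(1, 2)))))) = Add(Add(-8040, -9460), Mul(-1, Add(13, 170, Mul(3, Pow(3, Rational(1, 2)), Pow(170, Rational(3, 2))), Mul(8, Pow(3, Rational(1, 2)), Pow(170, Rational(1, 2)))))) = Add(-17500, Mul(-1, Add(13, 170, Mul(3, Pow(3, Rational(1, 2)), Mul(170, Pow(170, Rational(1, 2)))), Mul(8, Pow(510, Rational(1, 2)))))) = Add(-17500, Mul(-1, Add(13, 170, Mul(510, Pow(510, Rational(1, 2))), Mul(8, Pow(510, Rational(1, 2)))))) = Add(-17500, Mul(-1, Add(183, Mul(518, Pow(510, Rational(1, 2)))))) = Add(-17500, Add(-183, Mul(-518, Pow(510, Rational(1, 2))))) = Add(-17683, Mul(-518, Pow(510, Rational(1, 2))))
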